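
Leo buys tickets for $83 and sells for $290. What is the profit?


Selling price = $290
Cost price = $83
Profit = selling price - cost price:
Profit = $290 - $83 = $207

$207


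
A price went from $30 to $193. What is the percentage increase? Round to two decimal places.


Find the absolute change:
|193 - 30| = 163
Divide by original and multiply by 100:
163 / 30 x 100 = 543.3333...% ≈ 543.33%

543.33%


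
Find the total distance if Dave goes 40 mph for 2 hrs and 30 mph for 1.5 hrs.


Leg 1 distance:
40 x 2 = 80 miles
Leg 2 distance:
30 x 1.5 = 45 miles
Total distance:
80 + 45 = 125 miles

125 miles


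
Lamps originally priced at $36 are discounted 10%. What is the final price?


Calculate the discount amount:
10% of $36 = $3.60
Subtract from original:
$36 - $3.60 = $32.40

$32.40


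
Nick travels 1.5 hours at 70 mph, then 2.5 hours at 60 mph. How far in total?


Leg 1 distance:
70 x 1.5 = 105 miles
Leg 2 distance:
60 x 2.5 = 150 miles
Total distance:
105 + 150 = 255 miles

255 miles


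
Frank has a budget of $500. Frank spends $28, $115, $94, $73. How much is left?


Add up expenses:
$28 + $115 + $94 + $73 = $310
Subtract from budget:
$500 - $310 = $190

$190


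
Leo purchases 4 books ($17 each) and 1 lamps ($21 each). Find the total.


Cost of books:
4 x $17 = $68
Cost of lamps:
1 x $21 = $21
Add both:
$68 + $21 = $89

$89


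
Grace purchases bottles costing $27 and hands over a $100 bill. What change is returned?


Start with the amount paid:
$100
Subtract the price:
$100 - $27 = $73

$73


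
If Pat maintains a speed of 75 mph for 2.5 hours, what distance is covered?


Use the formula: distance = speed x time
Speed = 75 mph, Time = 2.5 hours
75 x 2.5 = 187.5 miles

187.5 miles


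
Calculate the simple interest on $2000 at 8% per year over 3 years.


Use the formula I = P x R x T / 100
P x R x T = 2000 x 8 x 3 = 48000
I = 48000 / 100 = $480

$480


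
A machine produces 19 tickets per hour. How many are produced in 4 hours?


Production rate: 19 tickets per hour
Time: 4 hours
Total: 19 x 4 = 76 tickets

76 tickets


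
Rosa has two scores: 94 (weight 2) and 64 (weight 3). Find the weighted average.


Weighted sum:
2 x 94 + 3 x 64 = 380
Total weight:
2 + 3 = 5
Weighted average:
380 / 5 = 76

76


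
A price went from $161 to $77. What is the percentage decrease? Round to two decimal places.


Find the absolute change:
|77 - 161| = 84
Divide by original and multiply by 100:
84 / 161 x 100 = 52.1739...% ≈ 52.17%

52.17%


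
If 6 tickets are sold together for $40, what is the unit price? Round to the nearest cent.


Total cost: $40
Number of items: 6
Unit price: $40 / 6 = $6.6666... ≈ $6.67

$6.67


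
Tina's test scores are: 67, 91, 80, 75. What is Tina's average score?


Add the scores:
67 + 91 + 80 + 75 = 313
Divide by the number of tests:
313 / 4 = 78.25

78.25


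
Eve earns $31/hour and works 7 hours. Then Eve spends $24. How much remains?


Calculate earnings:
7 x $31 = $217
Subtract spending:
$217 - $24 = $193

$193


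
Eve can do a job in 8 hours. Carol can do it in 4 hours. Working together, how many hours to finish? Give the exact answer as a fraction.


Eve's rate: 1/8 of the job per hour
Carol's rate: 1/4 of the job per hour
Combined rate: 1/8 + 1/4 = 3/8 per hour
Time = 1 / (3/8) = 8/3 hours (≈ 2.67 hours)

8/3 hours


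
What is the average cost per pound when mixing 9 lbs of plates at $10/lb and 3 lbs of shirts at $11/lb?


Cost of plates:
9 x $10 = $90
Cost of shirts:
3 x $11 = $33
Total cost: $90 + $33 = $123
Total weight: 12 lbs
Average: $123 / 12 = $10.25/lb

$10.25/lb


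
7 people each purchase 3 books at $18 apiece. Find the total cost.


Cost per person:
3 x $18 = $54
Group total:
7 x $54 = $378

$378


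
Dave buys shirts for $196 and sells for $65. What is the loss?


Selling price = $65
Cost price = $196
Loss = cost price - selling price:
Loss = $196 - $65 = $131

$131


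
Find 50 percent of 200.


Convert percentage to decimal:
50% = 0.5
Multiply:
200 x 0.5 = 100

100


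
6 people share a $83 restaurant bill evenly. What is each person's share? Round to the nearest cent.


Total bill: $83
Number of people: 6
Each pays: $83 / 6 = $13.8333... ≈ $13.83

$13.83


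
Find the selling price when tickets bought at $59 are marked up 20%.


Calculate the markup amount:
20% of $59 = $11.80
Add to cost:
$59 + $11.80 = $70.80

$70.80


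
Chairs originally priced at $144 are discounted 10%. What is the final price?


Calculate the discount amount:
10% of $144 = $14.40
Subtract from original:
$144 - $14.40 = $129.60

$129.60


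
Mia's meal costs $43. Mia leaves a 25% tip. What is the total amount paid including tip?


Calculate the tip:
25% of $43 = $10.75
Add tip to meal cost:
$43 + $10.75 = $53.75

$53.75


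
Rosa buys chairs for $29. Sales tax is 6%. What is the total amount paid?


Calculate the tax:
6% of $29 = $1.74
Add tax to price:
$29 + $1.74 = $30.74

$30.74


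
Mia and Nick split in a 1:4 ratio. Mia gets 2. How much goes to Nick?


Find the multiplier:
2 / 1 = 2
Apply to Nick's share:
4 x 2 = 8

8


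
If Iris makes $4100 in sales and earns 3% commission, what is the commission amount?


Convert rate to decimal:
3% = 0.03
Multiply by sales:
$4100 x 0.03 = $123

$123


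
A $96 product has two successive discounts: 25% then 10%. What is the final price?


First discount:
25% of $96 = $24
Price after first discount:
$96 - $24 = $72
Second discount:
10% of $72 = $7.20
Final price:
$72 - $7.20 = $64.80

$64.80


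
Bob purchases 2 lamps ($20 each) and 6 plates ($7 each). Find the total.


Cost of lamps:
2 x $20 = $40
Cost of plates:
6 x $7 = $42
Add both:
$40 + $42 = $82

$82


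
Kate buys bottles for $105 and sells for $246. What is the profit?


Selling price = $246
Cost price = $105
Profit = selling price - cost price:
Profit = $246 - $105 = $141

$141


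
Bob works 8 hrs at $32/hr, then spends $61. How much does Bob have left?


Calculate earnings:
8 x $32 = $256
Subtract spending:
$256 - $61 = $195

$195


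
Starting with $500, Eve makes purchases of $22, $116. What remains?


Add up expenses:
$22 + $116 = $138
Subtract from budget:
$500 - $138 = $362

$362


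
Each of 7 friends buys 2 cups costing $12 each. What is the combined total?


Cost per person:
2 x $12 = $24
Group total:
7 x $24 = $168

$168


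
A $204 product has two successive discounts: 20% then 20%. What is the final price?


First discount:
20% of $204 = $40.80
Price after first discount:
$204 - $40.80 = $163.20
Second discount:
20% of $163.20 = $32.64
Final price:
$163.20 - $32.64 = $130.56

$130.56


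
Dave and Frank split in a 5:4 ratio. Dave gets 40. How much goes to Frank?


Find the multiplier:
40 / 5 = 8
Apply to Frank's share:
4 x 8 = 32

32


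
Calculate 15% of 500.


Convert percentage to decimal:
15% = 0.15
Multiply:
500 x 0.15 = 75

75


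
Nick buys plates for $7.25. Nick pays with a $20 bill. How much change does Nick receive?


Start with the amount paid:
$20
Subtract the price:
$20 - $7.25 = $12.75

$12.75


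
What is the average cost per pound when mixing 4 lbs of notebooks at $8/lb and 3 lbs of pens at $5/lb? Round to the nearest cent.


Cost of notebooks:
4 x $8 = $32
Cost of pens:
3 x $5 = $15
Total cost: $32 + $15 = $47
Total weight: 7 lbs
Average: $47 / 7 = $6.7142... ≈ $6.71/lb

$6.71/lb


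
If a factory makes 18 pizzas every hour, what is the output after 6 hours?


Production rate: 18 pizzas per hour
Time: 6 hours
Total: 18 x 6 = 108 pizzas

108 pizzas


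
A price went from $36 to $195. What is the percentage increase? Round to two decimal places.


Find the absolute change:
|195 - 36| = 159
Divide by original and multiply by 100:
159 / 36 x 100 = 441.6666...% ≈ 441.67%

441.67%


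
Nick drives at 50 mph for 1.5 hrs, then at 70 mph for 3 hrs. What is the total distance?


Leg 1 distance:
50 x 1.5 = 75 miles
Leg 2 distance:
70 x 3 = 210 miles
Total distance:
75 + 210 = 285 miles

285 miles


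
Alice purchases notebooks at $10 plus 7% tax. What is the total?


Calculate the tax:
7% of $10 = $0.70
Add tax to price:
$10 + $0.70 = $10.70

$10.70


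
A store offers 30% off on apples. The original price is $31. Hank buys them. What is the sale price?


Calculate the discount amount:
30% of $31 = $9.30
Subtract from original:
$31 - $9.30 = $21.70

$21.70


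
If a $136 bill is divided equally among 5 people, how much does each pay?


Total bill: $136
Number of people: 5
Each pays: $136 / 5 = $27.20

$27.20


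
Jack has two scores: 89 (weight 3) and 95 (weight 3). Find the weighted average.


Weighted sum:
3 x 89 + 3 x 95 = 552
Total weight:
3 + 3 = 6
Weighted average:
552 / 6 = 92

92


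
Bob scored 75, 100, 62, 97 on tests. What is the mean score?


Add the scores:
75 + 100 + 62 + 97 = 334
Divide by the number of tests:
334 / 4 = 83.5

83.5


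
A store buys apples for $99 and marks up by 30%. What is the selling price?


Calculate the markup amount:
30% of $99 = $29.70
Add to cost:
$99 + $29.70 = $128.70

$128.70


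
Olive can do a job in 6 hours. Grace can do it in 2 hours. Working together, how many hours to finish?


Olive's rate: 1/6 of the job per hour
Grace's rate: 1/2 of the job per hour
Combined rate: 1/6 + 1/2 = 2/3 per hour
Time = 1 / (2/3) = 3/2 = 1.5 hours

1.5 hours


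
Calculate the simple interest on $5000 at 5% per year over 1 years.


Use the formula I = P x R x T / 100
P x R x T = 5000 x 5 x 1 = 25000
I = 25000 / 100 = $250

$250


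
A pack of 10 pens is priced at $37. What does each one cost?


Total cost: $37
Number of items: 10
Unit price: $37 / 10 = $3.70

$3.70


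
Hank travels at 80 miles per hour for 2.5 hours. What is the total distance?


Use the formula: distance = speed x time
Speed = 80 mph, Time = 2.5 hours
80 x 2.5 = 200 miles

200 miles


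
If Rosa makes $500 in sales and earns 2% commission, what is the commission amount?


Convert rate to decimal:
2% = 0.02
Multiply by sales:
$500 x 0.02 = $10

$10


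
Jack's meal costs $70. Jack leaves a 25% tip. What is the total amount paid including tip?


Calculate the tip:
25% of $70 = $17.50
Add tip to meal cost:
$70 + $17.50 = $87.50

$87.50


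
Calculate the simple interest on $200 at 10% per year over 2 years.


Use the formula I = P x R x T / 100
P x R x T = 200 x 10 x 2 = 4000
I = 4000 / 100 = $40

$40


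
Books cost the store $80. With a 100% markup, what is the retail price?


Calculate the markup amount:
100% of $80 = $80
Add to cost:
$80 + $80 = $160

$160


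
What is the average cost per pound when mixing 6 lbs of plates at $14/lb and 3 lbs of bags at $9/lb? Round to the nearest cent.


Cost of plates:
6 x $14 = $84
Cost of bags:
3 x $9 = $27
Total cost: $84 + $27 = $111
Total weight: 9 lbs
Average: $111 / 9 = $12.3333... ≈ $12.33/lb

$12.33/lb


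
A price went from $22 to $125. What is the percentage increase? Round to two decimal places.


Find the absolute change:
|125 - 22| = 103
Divide by original and multiply by 100:
103 / 22 x 100 = 468.1818...% ≈ 468.18%

468.18%


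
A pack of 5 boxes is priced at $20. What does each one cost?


Total cost: $20
Number of items: 5
Unit price: $20 / 5 = $4

$4


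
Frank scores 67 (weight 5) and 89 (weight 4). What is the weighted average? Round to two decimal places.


Weighted sum:
5 x 67 + 4 x 89 = 691
Total weight:
5 + 4 = 9
Weighted average:
691 / 9 = 76.7777... ≈ 76.78

76.78


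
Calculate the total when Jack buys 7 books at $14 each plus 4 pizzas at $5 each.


Cost of books:
7 x $14 = $98
Cost of pizzas:
4 x $5 = $20
Add both:
$98 + $20 = $118

$118


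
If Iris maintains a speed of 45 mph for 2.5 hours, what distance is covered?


Use the formula: distance = speed x time
Speed = 45 mph, Time = 2.5 hours
45 x 2.5 = 112.5 miles

112.5 miles


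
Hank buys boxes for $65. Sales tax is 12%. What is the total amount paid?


Calculate the tax:
12% of $65 = $7.80
Add tax to price:
$65 + $7.80 = $72.80

$72.80


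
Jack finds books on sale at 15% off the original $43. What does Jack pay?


Calculate the discount amount:
15% of $43 = $6.45
Subtract from original:
$43 - $6.45 = $36.55

$36.55


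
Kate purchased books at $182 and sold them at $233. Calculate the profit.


Selling price = $233
Cost price = $182
Profit = selling price - cost price:
Profit = $233 - $182 = $51

$51


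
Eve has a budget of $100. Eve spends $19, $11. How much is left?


Add up expenses:
$19 + $11 = $30
Subtract from budget:
$100 - $30 = $70

$70


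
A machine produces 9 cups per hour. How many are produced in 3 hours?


Production rate: 9 cups per hour
Time: 3 hours
Total: 9 x 3 = 27 cups

27 cups


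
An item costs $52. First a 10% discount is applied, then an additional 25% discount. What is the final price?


First discount:
10% of $52 = $5.20
Price after first discount:
$52 - $5.20 = $46.80
Second discount:
25% of $46.80 = $11.70
Final price:
$46.80 - $11.70 = $35.10

$35.10


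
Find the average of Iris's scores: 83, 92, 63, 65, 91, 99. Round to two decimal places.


Add the scores:
83 + 92 + 63 + 65 + 91 + 99 = 493
Divide by the number of tests:
493 / 6 = 82.1666... ≈ 82.17

82.17


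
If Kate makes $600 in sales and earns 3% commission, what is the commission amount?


Convert rate to decimal:
3% = 0.03
Multiply by sales:
$600 x 0.03 = $18

$18


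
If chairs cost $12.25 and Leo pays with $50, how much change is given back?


Start with the amount paid:
$50
Subtract the price:
$50 - $12.25 = $37.75

$37.75


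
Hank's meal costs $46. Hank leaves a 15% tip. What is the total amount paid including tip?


Calculate the tip:
15% of $46 = $6.90
Add tip to meal cost:
$46 + $6.90 = $52.90

$52.90


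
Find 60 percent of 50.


Convert percentage to decimal:
60% = 0.6
Multiply:
50 x 0.6 = 30

30


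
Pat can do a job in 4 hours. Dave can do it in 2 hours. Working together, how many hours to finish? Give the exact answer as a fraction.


Pat's rate: 1/4 of the job per hour
Dave's rate: 1/2 of the job per hour
Combined rate: 1/4 + 1/2 = 3/4 per hour
Time = 1 / (3/4) = 4/3 hours (≈ 1.33 hours)

4/3 hours


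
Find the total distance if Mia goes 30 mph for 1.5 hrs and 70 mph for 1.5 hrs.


Leg 1 distance:
30 x 1.5 = 45 miles
Leg 2 distance:
70 x 1.5 = 105 miles
Total distance:
45 + 105 = 150 miles

150 miles


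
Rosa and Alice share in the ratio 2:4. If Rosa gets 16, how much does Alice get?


Find the multiplier:
16 / 2 = 8
Apply to Alice's share:
4 x 8 = 32

32


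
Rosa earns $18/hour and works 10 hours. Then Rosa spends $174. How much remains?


Calculate earnings:
10 x $18 = $180
Subtract spending:
$180 - $174 = $6

$6


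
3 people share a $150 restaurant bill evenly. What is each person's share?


Total bill: $150
Number of people: 3
Each pays: $150 / 3 = $50

$50


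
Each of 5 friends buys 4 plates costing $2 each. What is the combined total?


Cost per person:
4 x $2 = $8
Group total:
5 x $8 = $40

$40


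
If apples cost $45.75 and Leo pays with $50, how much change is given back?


Start with the amount paid:
$50
Subtract the price:
$50 - $45.75 = $4.25

$4.25


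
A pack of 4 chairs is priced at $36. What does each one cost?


Total cost: $36
Number of items: 4
Unit price: $36 / 4 = $9

$9


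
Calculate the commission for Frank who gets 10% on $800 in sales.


Convert rate to decimal:
10% = 0.1
Multiply by sales:
$800 x 0.1 = $80

$80


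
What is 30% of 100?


Convert percentage to decimal:
30% = 0.3
Multiply:
100 x 0.3 = 30

30


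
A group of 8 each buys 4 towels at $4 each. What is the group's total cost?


Cost per person:
4 x $4 = $16
Group total:
8 x $16 = $128

$128


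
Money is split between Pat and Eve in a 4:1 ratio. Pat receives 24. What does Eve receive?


Find the multiplier:
24 / 4 = 6
Apply to Eve's share:
1 x 6 = 6

6


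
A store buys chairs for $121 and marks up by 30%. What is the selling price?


Calculate the markup amount:
30% of $121 = $36.30
Add to cost:
$121 + $36.30 = $157.30

$157.30


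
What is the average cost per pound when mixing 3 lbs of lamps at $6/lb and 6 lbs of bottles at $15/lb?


Cost of lamps:
3 x $6 = $18
Cost of bottles:
6 x $15 = $90
Total cost: $18 + $90 = $108
Total weight: 9 lbs
Average: $108 / 9 = $12/lb

$12/lb


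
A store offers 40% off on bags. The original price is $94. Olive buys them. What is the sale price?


Calculate the discount amount:
40% of $94 = $37.60
Subtract from original:
$94 - $37.60 = $56.40

$56.40


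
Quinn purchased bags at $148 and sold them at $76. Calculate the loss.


Selling price = $76
Cost price = $148
Loss = cost price - selling price:
Loss = $148 - $76 = $72

$72


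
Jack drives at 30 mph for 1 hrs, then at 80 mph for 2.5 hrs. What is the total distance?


Leg 1 distance:
30 x 1 = 30 miles
Leg 2 distance:
80 x 2.5 = 200 miles
Total distance:
30 + 200 = 230 miles

230 miles


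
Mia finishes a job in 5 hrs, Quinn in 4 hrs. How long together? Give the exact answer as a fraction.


Mia's rate: 1/5 of the job per hour
Quinn's rate: 1/4 of the job per hour
Combined rate: 1/5 + 1/4 = 9/20 per hour
Time = 1 / (9/20) = 20/9 hours (≈ 2.22 hours)

20/9 hours


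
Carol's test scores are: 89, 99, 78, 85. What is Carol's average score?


Add the scores:
89 + 99 + 78 + 85 = 351
Divide by the number of tests:
351 / 4 = 87.75

87.75


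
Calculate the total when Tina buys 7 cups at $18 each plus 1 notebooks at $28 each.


Cost of cups:
7 x $18 = $126
Cost of notebooks:
1 x $28 = $28
Add both:
$126 + $28 = $154

$154


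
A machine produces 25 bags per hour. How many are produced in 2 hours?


Production rate: 25 bags per hour
Time: 2 hours
Total: 25 x 2 = 50 bags

50 bags


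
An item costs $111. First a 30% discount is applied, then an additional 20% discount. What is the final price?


First discount:
30% of $111 = $33.30
Price after first discount:
$111 - $33.30 = $77.70
Second discount:
20% of $77.70 = $15.54
Final price:
$77.70 - $15.54 = $62.16

$62.16


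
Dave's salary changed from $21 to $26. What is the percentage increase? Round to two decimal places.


Find the absolute change:
|26 - 21| = 5
Divide by original and multiply by 100:
5 / 21 x 100 = 23.8095...% ≈ 23.81%

23.81%


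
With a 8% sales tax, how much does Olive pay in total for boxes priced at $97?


Calculate the tax:
8% of $97 = $7.76
Add tax to price:
$97 + $7.76 = $104.76

$104.76


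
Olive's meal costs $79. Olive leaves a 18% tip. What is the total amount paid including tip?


Calculate the tip:
18% of $79 = $14.22
Add tip to meal cost:
$79 + $14.22 = $93.22

$93.22


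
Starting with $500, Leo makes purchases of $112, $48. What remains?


Add up expenses:
$112 + $48 = $160
Subtract from budget:
$500 - $160 = $340

$340


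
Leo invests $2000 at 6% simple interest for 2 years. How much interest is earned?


Use the formula I = P x R x T / 100
P x R x T = 2000 x 6 x 2 = 24000
I = 24000 / 100 = $240

$240


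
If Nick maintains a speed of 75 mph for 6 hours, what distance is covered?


Use the formula: distance = speed x time
Speed = 75 mph, Time = 6 hours
75 x 6 = 450 miles

450 miles


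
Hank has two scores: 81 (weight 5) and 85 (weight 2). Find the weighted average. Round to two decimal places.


Weighted sum:
5 x 81 + 2 x 85 = 575
Total weight:
5 + 2 = 7
Weighted average:
575 / 7 = 82.1428... ≈ 82.14

82.14


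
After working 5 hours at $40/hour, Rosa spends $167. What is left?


Calculate earnings:
5 x $40 = $200
Subtract spending:
$200 - $167 = $33

$33


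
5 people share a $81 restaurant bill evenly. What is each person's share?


Total bill: $81
Number of people: 5
Each pays: $81 / 5 = $16.20

$16.20


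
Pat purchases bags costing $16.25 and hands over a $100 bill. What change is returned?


Start with the amount paid:
$100
Subtract the price:
$100 - $16.25 = $83.75

$83.75


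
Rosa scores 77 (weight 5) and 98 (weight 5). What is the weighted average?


Weighted sum:
5 x 77 + 5 x 98 = 875
Total weight:
5 + 5 = 10
Weighted average:
875 / 10 = 87.5

87.5


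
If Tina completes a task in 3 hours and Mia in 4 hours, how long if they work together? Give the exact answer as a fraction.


Tina's rate: 1/3 of the job per hour
Mia's rate: 1/4 of the job per hour
Combined rate: 1/3 + 1/4 = 7/12 per hour
Time = 1 / (7/12) = 12/7 hours (≈ 1.71 hours)

12/7 hours


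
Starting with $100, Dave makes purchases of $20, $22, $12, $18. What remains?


Add up expenses:
$20 + $22 + $12 + $18 = $72
Subtract from budget:
$100 - $72 = $28

$28


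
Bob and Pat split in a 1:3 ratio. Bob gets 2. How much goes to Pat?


Find the multiplier:
2 / 1 = 2
Apply to Pat's share:
3 x 2 = 6

6


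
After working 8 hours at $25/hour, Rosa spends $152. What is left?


Calculate earnings:
8 x $25 = $200
Subtract spending:
$200 - $152 = $48

$48


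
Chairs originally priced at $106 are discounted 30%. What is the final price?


Calculate the discount amount:
30% of $106 = $31.80
Subtract from original:
$106 - $31.80 = $74.20

$74.20


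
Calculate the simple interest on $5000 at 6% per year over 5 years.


Use the formula I = P x R x T / 100
P x R x T = 5000 x 6 x 5 = 150000
I = 150000 / 100 = $1500

$1500


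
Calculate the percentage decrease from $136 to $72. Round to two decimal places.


Find the absolute change:
|72 - 136| = 64
Divide by original and multiply by 100:
64 / 136 x 100 = 47.0588...% ≈ 47.06%

47.06%


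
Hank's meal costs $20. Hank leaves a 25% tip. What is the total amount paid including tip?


Calculate the tip:
25% of $20 = $5
Add tip to meal cost:
$20 + $5 = $25

$25


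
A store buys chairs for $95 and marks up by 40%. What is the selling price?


Calculate the markup amount:
40% of $95 = $38
Add to cost:
$95 + $38 = $133

$133


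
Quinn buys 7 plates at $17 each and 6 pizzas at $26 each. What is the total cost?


Cost of plates:
7 x $17 = $119
Cost of pizzas:
6 x $26 = $156
Add both:
$119 + $156 = $275

$275


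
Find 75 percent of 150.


Convert percentage to decimal:
75% = 0.75
Multiply:
150 x 0.75 = 112.5

112.5


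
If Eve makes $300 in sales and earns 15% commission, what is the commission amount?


Convert rate to decimal:
15% = 0.15
Multiply by sales:
$300 x 0.15 = $45

$45


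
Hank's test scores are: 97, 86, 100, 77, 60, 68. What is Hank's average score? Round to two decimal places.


Add the scores:
97 + 86 + 100 + 77 + 60 + 68 = 488
Divide by the number of tests:
488 / 6 = 81.3333... ≈ 81.33

81.33


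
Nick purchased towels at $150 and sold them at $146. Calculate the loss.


Selling price = $146
Cost price = $150
Loss = cost price - selling price:
Loss = $150 - $146 = $4

$4


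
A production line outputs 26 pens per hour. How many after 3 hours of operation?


Production rate: 26 pens per hour
Time: 3 hours
Total: 26 x 3 = 78 pens

78 pens


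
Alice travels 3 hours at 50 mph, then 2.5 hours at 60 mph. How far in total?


Leg 1 distance:
50 x 3 = 150 miles
Leg 2 distance:
60 x 2.5 = 150 miles
Total distance:
150 + 150 = 300 miles

300 miles


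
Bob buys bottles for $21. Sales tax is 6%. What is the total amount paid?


Calculate the tax:
6% of $21 = $1.26
Add tax to price:
$21 + $1.26 = $22.26

$22.26


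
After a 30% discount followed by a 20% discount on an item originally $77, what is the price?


First discount:
30% of $77 = $23.10
Price after first discount:
$77 - $23.10 = $53.90
Second discount:
20% of $53.90 = $10.78
Final price:
$53.90 - $10.78 = $43.12

$43.12


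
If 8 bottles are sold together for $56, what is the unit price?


Total cost: $56
Number of items: 8
Unit price: $56 / 8 = $7

$7


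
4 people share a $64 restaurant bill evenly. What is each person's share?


Total bill: $64
Number of people: 4
Each pays: $64 / 4 = $16

$16


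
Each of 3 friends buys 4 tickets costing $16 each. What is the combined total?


Cost per person:
4 x $16 = $64
Group total:
3 x $64 = $192

$192


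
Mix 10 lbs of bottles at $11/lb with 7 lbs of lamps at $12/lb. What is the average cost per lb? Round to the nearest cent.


Cost of bottles:
10 x $11 = $110
Cost of lamps:
7 x $12 = $84
Total cost: $110 + $84 = $194
Total weight: 17 lbs
Average: $194 / 17 = $11.4117... ≈ $11.41/lb

$11.41/lb


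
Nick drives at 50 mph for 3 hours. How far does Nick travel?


Use the formula: distance = speed x time
Speed = 50 mph, Time = 3 hours
50 x 3 = 150 miles

150 miles


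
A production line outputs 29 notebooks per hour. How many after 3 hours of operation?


Production rate: 29 notebooks per hour
Time: 3 hours
Total: 29 x 3 = 87 notebooks

87 notebooks


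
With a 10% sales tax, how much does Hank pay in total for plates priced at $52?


Calculate the tax:
10% of $52 = $5.20
Add tax to price:
$52 + $5.20 = $57.20

$57.20


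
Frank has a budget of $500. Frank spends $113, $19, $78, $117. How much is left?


Add up expenses:
$113 + $19 + $78 + $117 = $327
Subtract from budget:
$500 - $327 = $173

$173


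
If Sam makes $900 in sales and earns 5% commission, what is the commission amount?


Convert rate to decimal:
5% = 0.05
Multiply by sales:
$900 x 0.05 = $45

$45


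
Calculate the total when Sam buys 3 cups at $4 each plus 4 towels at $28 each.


Cost of cups:
3 x $4 = $12
Cost of towels:
4 x $28 = $112
Add both:
$12 + $112 = $124

$124


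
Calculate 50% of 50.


Convert percentage to decimal:
50% = 0.5
Multiply:
50 x 0.5 = 25

25


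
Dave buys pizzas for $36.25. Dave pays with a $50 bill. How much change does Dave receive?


Start with the amount paid:
$50
Subtract the price:
$50 - $36.25 = $13.75

$13.75


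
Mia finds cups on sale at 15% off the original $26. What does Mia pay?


Calculate the discount amount:
15% of $26 = $3.90
Subtract from original:
$26 - $3.90 = $22.10

$22.10


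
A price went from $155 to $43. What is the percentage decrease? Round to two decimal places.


Find the absolute change:
|43 - 155| = 112
Divide by original and multiply by 100:
112 / 155 x 100 = 72.2580...% ≈ 72.26%

72.26%


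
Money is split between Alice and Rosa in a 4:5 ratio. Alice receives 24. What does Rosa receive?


Find the multiplier:
24 / 4 = 6
Apply to Rosa's share:
5 x 6 = 30

30


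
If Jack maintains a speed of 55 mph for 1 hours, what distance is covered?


Use the formula: distance = speed x time
Speed = 55 mph, Time = 1 hours
55 x 1 = 55 miles

55 miles


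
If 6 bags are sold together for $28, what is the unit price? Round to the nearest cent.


Total cost: $28
Number of items: 6
Unit price: $28 / 6 = $4.6666... ≈ $4.67

$4.67


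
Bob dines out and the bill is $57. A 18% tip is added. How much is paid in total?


Calculate the tip:
18% of $57 = $10.26
Add tip to meal cost:
$57 + $10.26 = $67.26

$67.26


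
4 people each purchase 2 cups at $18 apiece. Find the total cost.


Cost per person:
2 x $18 = $36
Group total:
4 x $36 = $144

$144


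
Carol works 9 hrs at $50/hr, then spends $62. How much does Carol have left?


Calculate earnings:
9 x $50 = $450
Subtract spending:
$450 - $62 = $388

$388


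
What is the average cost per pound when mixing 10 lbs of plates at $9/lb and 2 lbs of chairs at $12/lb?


Cost of plates:
10 x $9 = $90
Cost of chairs:
2 x $12 = $24
Total cost: $90 + $24 = $114
Total weight: 12 lbs
Average: $114 / 12 = $9.50/lb

$9.50/lb


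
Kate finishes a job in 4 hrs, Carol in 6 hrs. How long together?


Kate's rate: 1/4 of the job per hour
Carol's rate: 1/6 of the job per hour
Combined rate: 1/4 + 1/6 = 5/12 per hour
Time = 1 / (5/12) = 12/5 = 2.4 hours

2.4 hours


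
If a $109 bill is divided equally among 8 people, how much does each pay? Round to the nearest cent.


Total bill: $109
Number of people: 8
Each pays: $109 / 8 = $13.625 ≈ $13.63

$13.63


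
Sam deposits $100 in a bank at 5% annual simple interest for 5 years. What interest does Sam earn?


Use the formula I = P x R x T / 100
P x R x T = 100 x 5 x 5 = 2500
I = 2500 / 100 = $25

$25


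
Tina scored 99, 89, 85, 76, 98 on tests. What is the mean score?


Add the scores:
99 + 89 + 85 + 76 + 98 = 447
Divide by the number of tests:
447 / 5 = 89.4

89.4


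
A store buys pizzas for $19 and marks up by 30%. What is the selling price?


Calculate the markup amount:
30% of $19 = $5.70
Add to cost:
$19 + $5.70 = $24.70

$24.70


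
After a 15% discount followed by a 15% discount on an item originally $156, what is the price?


First discount:
15% of $156 = $23.40
Price after first discount:
$156 - $23.40 = $132.60
Second discount:
15% of $132.60 = $19.89
Final price:
$132.60 - $19.89 = $112.71

$112.71


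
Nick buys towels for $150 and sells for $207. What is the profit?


Selling price = $207
Cost price = $150
Profit = selling price - cost price:
Profit = $207 - $150 = $57

$57


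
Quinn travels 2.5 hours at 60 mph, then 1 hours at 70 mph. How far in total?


Leg 1 distance:
60 x 2.5 = 150 miles
Leg 2 distance:
70 x 1 = 70 miles
Total distance:
150 + 70 = 220 miles

220 miles


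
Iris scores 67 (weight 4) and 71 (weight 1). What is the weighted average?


Weighted sum:
4 x 67 + 1 x 71 = 339
Total weight:
4 + 1 = 5
Weighted average:
339 / 5 = 67.8

67.8


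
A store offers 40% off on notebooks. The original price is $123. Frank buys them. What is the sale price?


Calculate the discount amount:
40% of $123 = $49.20
Subtract from original:
$123 - $49.20 = $73.80

$73.80


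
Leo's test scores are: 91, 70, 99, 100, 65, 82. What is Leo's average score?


Add the scores:
91 + 70 + 99 + 100 + 65 + 82 = 507
Divide by the number of tests:
507 / 6 = 84.5

84.5


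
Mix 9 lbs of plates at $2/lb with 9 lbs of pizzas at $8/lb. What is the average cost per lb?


Cost of plates:
9 x $2 = $18
Cost of pizzas:
9 x $8 = $72
Total cost: $18 + $72 = $90
Total weight: 18 lbs
Average: $90 / 18 = $5/lb

$5/lb


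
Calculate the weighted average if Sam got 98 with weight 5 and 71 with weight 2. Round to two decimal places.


Weighted sum:
5 x 98 + 2 x 71 = 632
Total weight:
5 + 2 = 7
Weighted average:
632 / 7 = 90.2857... ≈ 90.29

90.29


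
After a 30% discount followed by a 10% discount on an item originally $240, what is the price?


First discount:
30% of $240 = $72
Price after first discount:
$240 - $72 = $168
Second discount:
10% of $168 = $16.80
Final price:
$168 - $16.80 = $151.20

$151.20


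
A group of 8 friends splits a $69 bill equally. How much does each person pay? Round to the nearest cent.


Total bill: $69
Number of people: 8
Each pays: $69 / 8 = $8.625 ≈ $8.63

$8.63


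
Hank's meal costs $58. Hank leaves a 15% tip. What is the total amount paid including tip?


Calculate the tip:
15% of $58 = $8.70
Add tip to meal cost:
$58 + $8.70 = $66.70

$66.70


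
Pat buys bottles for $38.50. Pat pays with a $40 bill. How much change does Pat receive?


Start with the amount paid:
$40
Subtract the price:
$40 - $38.50 = $1.50

$1.50


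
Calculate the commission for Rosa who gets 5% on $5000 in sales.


Convert rate to decimal:
5% = 0.05
Multiply by sales:
$5000 x 0.05 = $250

$250


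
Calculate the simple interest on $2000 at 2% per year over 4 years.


Use the formula I = P x R x T / 100
P x R x T = 2000 x 2 x 4 = 16000
I = 16000 / 100 = $160

$160


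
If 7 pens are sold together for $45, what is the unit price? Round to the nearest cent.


Total cost: $45
Number of items: 7
Unit price: $45 / 7 = $6.4285... ≈ $6.43

$6.43


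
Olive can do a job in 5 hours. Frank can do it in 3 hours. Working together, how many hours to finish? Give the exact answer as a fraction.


Olive's rate: 1/5 of the job per hour
Frank's rate: 1/3 of the job per hour
Combined rate: 1/5 + 1/3 = 8/15 per hour
Time = 1 / (8/15) = 15/8 hours (≈ 1.88 hours)

15/8 hours


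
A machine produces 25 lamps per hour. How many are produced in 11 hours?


Production rate: 25 lamps per hour
Time: 11 hours
Total: 25 x 11 = 275 lamps

275 lamps


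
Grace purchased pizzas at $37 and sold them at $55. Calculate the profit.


Selling price = $55
Cost price = $37
Profit = selling price - cost price:
Profit = $55 - $37 = $18

$18


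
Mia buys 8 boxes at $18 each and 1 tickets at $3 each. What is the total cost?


Cost of boxes:
8 x $18 = $144
Cost of tickets:
1 x $3 = $3
Add both:
$144 + $3 = $147

$147


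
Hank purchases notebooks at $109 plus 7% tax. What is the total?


Calculate the tax:
7% of $109 = $7.63
Add tax to price:
$109 + $7.63 = $116.63

$116.63


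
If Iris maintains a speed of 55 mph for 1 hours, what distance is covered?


Use the formula: distance = speed x time
Speed = 55 mph, Time = 1 hours
55 x 1 = 55 miles

55 miles


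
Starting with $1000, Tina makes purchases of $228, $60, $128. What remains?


Add up expenses:
$228 + $60 + $128 = $416
Subtract from budget:
$1000 - $416 = $584

$584


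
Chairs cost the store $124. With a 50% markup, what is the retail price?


Calculate the markup amount:
50% of $124 = $62
Add to cost:
$124 + $62 = $186

$186


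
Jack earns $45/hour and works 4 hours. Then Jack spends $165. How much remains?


Calculate earnings:
4 x $45 = $180
Subtract spending:
$180 - $165 = $15

$15


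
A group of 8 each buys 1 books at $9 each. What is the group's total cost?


Cost per person:
1 x $9 = $9
Group total:
8 x $9 = $72

$72


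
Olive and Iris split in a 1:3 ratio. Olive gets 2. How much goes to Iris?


Find the multiplier:
2 / 1 = 2
Apply to Iris's share:
3 x 2 = 6

6


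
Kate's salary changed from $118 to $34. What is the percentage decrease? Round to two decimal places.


Find the absolute change:
|34 - 118| = 84
Divide by original and multiply by 100:
84 / 118 x 100 = 71.1864...% ≈ 71.19%

71.19%


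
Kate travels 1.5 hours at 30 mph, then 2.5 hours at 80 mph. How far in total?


Leg 1 distance:
30 x 1.5 = 45 miles
Leg 2 distance:
80 x 2.5 = 200 miles
Total distance:
45 + 200 = 245 miles

245 miles


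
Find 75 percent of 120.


Convert percentage to decimal:
75% = 0.75
Multiply:
120 x 0.75 = 90

90


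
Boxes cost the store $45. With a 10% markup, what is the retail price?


Calculate the markup amount:
10% of $45 = $4.50
Add to cost:
$45 + $4.50 = $49.50

$49.50


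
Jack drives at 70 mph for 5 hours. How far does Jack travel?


Use the formula: distance = speed x time
Speed = 70 mph, Time = 5 hours
70 x 5 = 350 miles

350 miles


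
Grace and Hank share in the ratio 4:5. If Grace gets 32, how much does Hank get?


Find the multiplier:
32 / 4 = 8
Apply to Hank's share:
5 x 8 = 40

40


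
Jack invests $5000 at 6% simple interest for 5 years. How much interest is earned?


Use the formula I = P x R x T / 100
P x R x T = 5000 x 6 x 5 = 150000
I = 150000 / 100 = $1500

$1500


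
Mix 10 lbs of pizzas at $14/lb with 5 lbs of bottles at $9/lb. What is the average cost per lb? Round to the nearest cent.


Cost of pizzas:
10 x $14 = $140
Cost of bottles:
5 x $9 = $45
Total cost: $140 + $45 = $185
Total weight: 15 lbs
Average: $185 / 15 = $12.3333... ≈ $12.33/lb

$12.33/lb


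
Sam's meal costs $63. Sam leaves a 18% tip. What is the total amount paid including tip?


Calculate the tip:
18% of $63 = $11.34
Add tip to meal cost:
$63 + $11.34 = $74.34

$74.34


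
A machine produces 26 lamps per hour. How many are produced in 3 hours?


Production rate: 26 lamps per hour
Time: 3 hours
Total: 26 x 3 = 78 lamps

78 lamps


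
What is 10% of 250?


Convert percentage to decimal:
10% = 0.1
Multiply:
250 x 0.1 = 25

25


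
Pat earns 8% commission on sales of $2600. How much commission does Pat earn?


Convert rate to decimal:
8% = 0.08
Multiply by sales:
$2600 x 0.08 = $208

$208


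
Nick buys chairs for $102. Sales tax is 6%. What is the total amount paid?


Calculate the tax:
6% of $102 = $6.12
Add tax to price:
$102 + $6.12 = $108.12

$108.12


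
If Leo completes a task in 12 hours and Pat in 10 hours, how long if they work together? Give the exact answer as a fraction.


Leo's rate: 1/12 of the job per hour
Pat's rate: 1/10 of the job per hour
Combined rate: 1/12 + 1/10 = 11/60 per hour
Time = 1 / (11/60) = 60/11 hours (≈ 5.45 hours)

60/11 hours


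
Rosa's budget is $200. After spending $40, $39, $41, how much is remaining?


Add up expenses:
$40 + $39 + $41 = $120
Subtract from budget:
$200 - $120 = $80

$80


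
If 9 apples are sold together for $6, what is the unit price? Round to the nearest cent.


Total cost: $6
Number of items: 9
Unit price: $6 / 9 = $0.6666... ≈ $0.67

$0.67


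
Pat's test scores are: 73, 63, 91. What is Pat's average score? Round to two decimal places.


Add the scores:
73 + 63 + 91 = 227
Divide by the number of tests:
227 / 3 = 75.6666... ≈ 75.67

75.67


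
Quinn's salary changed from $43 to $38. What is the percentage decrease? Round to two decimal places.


Find the absolute change:
|38 - 43| = 5
Divide by original and multiply by 100:
5 / 43 x 100 = 11.6279...% ≈ 11.63%

11.63%


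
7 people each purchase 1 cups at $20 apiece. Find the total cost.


Cost per person:
1 x $20 = $20
Group total:
7 x $20 = $140

$140


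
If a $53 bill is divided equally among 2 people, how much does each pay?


Total bill: $53
Number of people: 2
Each pays: $53 / 2 = $26.50

$26.50


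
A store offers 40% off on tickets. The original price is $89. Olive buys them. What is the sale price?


Calculate the discount amount:
40% of $89 = $35.60
Subtract from original:
$89 - $35.60 = $53.40

$53.40


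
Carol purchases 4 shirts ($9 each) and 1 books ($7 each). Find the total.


Cost of shirts:
4 x $9 = $36
Cost of books:
1 x $7 = $7
Add both:
$36 + $7 = $43

$43


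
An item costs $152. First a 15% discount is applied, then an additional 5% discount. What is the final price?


First discount:
15% of $152 = $22.80
Price after first discount:
$152 - $22.80 = $129.20
Second discount:
5% of $129.20 = $6.46
Final price:
$129.20 - $6.46 = $122.74

$122.74


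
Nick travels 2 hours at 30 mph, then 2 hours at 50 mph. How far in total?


Leg 1 distance:
30 x 2 = 60 miles
Leg 2 distance:
50 x 2 = 100 miles
Total distance:
60 + 100 = 160 miles

160 miles


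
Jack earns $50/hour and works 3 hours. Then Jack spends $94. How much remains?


Calculate earnings:
3 x $50 = $150
Subtract spending:
$150 - $94 = $56

$56


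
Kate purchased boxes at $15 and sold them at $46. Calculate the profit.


Selling price = $46
Cost price = $15
Profit = selling price - cost price:
Profit = $46 - $15 = $31

$31


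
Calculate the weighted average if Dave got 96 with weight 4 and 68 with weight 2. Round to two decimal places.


Weighted sum:
4 x 96 + 2 x 68 = 520
Total weight:
4 + 2 = 6
Weighted average:
520 / 6 = 86.6666... ≈ 86.67

86.67


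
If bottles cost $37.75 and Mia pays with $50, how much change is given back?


Start with the amount paid:
$50
Subtract the price:
$50 - $37.75 = $12.25

$12.25


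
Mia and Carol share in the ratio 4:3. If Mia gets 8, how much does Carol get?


Find the multiplier:
8 / 4 = 2
Apply to Carol's share:
3 x 2 = 6

6
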